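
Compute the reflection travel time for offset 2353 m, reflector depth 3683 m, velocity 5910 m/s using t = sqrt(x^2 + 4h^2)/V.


x^2 + 4h^2 = 2353^2 + 4*3683^2 = 5536609 + 54257956 = 59794565
sqrt(59794565) = 7732.6945
t = 7732.6945 / 5910 = 1.3084 s

1.3084


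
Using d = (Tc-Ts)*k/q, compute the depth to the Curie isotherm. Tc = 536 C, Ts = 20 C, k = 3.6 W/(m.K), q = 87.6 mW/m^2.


T_Curie - T_surf = 536 - 20 = 516 C
Convert q to W/m^2: 87.6 mW/m^2 = 0.0876 W/m^2
d = 516 * 3.6 / 0.0876 = 21205.48 m

21205.48


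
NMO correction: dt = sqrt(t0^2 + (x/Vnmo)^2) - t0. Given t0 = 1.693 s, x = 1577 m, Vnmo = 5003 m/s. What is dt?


x/Vnmo = 1577/5003 = 0.315211
(x/Vnmo)^2 = 0.099358
t0^2 = 2.866249
sqrt(2.866249 + 0.099358) = 1.722094
dt = 1.722094 - 1.693 = 0.029094

0.029094


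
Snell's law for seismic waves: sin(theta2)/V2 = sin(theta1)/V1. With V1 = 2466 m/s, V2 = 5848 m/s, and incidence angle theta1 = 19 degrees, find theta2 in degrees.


sin(theta1) = sin(19 deg) = 0.325568
sin(theta2) = V2/V1 * sin(theta1) = 5848/2466 * 0.325568 = 0.772069
theta2 = arcsin(0.772069) = 50.5401 degrees

50.5401


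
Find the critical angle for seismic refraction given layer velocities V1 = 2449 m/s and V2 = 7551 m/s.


V1/V2 = 2449/7551 = 0.324328
theta_c = arcsin(0.324328) = 18.9249 degrees

18.9249


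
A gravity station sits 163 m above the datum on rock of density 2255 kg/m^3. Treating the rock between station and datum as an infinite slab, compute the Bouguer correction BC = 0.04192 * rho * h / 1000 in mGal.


BC = 0.04192 * rho * h / 1000
= 0.04192 * 2255 * 163 / 1000
= 15.4083 mGal

15.4083


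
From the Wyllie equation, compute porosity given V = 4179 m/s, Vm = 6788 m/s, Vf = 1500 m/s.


1/V - 1/Vm = 1/4179 - 1/6788 = 9.197e-05
1/Vf - 1/Vm = 1/1500 - 1/6788 = 0.00051935
phi = 9.197e-05 / 0.00051935 = 0.1771

0.1771


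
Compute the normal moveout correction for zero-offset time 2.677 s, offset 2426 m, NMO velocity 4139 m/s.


x/Vnmo = 2426/4139 = 0.586132
(x/Vnmo)^2 = 0.343551
t0^2 = 7.166329
sqrt(7.166329 + 0.343551) = 2.740416
dt = 2.740416 - 2.677 = 0.063416

0.063416


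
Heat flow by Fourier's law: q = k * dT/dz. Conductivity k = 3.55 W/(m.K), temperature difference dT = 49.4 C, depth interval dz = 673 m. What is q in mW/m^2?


q = k * dT / dz * 1000
= 3.55 * 49.4 / 673 * 1000
= 0.260579 * 1000
= 260.5795 mW/m^2

260.5795


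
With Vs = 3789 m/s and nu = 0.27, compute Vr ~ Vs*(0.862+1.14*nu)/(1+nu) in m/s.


Numerator factor = 0.862 + 1.14*0.27 = 1.1698
Denominator = 1 + 0.27 = 1.27
Vr = 3789 * 1.1698 / 1.27 = 3490.06 m/s

3490.06


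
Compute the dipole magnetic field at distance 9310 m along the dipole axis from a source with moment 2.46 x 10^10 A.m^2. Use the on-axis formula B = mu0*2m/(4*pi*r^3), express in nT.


m = 2.46 x 10^10 = 24600000000 A.m^2
2m = 49200000000 A.m^2
r^3 = 9310^3 = 806954491000
B = (4pi*10^-7) * 49200000000 / (4*pi * 806954491000) * 1e9
= 61826.543423 / 10140489202827.56 * 1e9
= 6.097 nT

6.097


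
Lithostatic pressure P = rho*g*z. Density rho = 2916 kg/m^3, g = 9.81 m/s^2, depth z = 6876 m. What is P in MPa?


P = rho * g * z / 1e6
= 2916 * 9.81 * 6876 / 1e6
= 196694580.96 / 1e6
= 196.6946 MPa

196.6946


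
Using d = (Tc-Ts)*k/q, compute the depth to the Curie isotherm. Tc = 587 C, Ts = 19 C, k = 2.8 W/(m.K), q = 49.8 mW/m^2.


T_Curie - T_surf = 587 - 19 = 568 C
Convert q to W/m^2: 49.8 mW/m^2 = 0.0498 W/m^2
d = 568 * 2.8 / 0.0498 = 31935.74 m

31935.74


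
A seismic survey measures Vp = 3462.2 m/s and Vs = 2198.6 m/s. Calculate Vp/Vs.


Vp/Vs = 3462.2 / 2198.6
= 1.5747

1.5747


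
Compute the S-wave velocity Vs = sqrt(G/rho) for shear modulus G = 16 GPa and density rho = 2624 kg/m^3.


Convert G to Pa: G = 16e9 Pa
Compute G/rho = 16e9 / 2624 = 6097560.9756
Vs = sqrt(6097560.9756) = 2469.32 m/s

2469.32


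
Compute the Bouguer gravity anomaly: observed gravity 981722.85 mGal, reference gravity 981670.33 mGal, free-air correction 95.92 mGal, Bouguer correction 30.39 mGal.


BA = g_obs - g_ref + FAC - BC
= 981722.85 - 981670.33 + 95.92 - 30.39
= 118.05 mGal

118.05


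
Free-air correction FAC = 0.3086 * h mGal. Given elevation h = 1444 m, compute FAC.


FAC = 0.3086 * h
= 0.3086 * 1444
= 445.6184 mGal

445.6184


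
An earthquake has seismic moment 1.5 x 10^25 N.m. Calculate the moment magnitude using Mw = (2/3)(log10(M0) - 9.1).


log10(M0) = log10(1.5 x 10^25) = 25.1761
Mw = 2/3 * (25.1761 - 9.1)
= 2/3 * 16.0761
= 10.72

10.72


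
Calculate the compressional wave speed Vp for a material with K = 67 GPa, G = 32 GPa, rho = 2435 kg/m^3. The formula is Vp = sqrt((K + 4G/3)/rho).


First compute the effective modulus:
K + 4G/3 = 67e9 + 4*32e9/3 = 109666666666.67 Pa
Then divide by density:
109666666666.67 / 2435 = 45037645.4483 Pa/(kg/m^3)
Take the square root:
Vp = sqrt(45037645.4483) = 6711.01 m/s

6711.01


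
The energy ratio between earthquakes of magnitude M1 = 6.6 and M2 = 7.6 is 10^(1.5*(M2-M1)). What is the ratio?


M2 - M1 = 7.6 - 6.6 = 1.0
1.5 * 1.0 = 1.5
ratio = 10^1.5 = 31.62

31.62


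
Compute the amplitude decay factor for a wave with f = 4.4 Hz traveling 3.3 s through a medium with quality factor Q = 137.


pi*f*t/Q = pi*4.4*3.3/137 = 0.332963
A/A0 = exp(-0.332963) = 0.716797

0.716797


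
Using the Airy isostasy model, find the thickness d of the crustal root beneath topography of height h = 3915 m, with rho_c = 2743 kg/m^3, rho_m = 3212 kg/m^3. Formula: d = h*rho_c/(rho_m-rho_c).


rho_m - rho_c = 3212 - 2743 = 469
d = 3915 * 2743 / 469
= 10738845 / 469
= 22897.32 m

22897.32


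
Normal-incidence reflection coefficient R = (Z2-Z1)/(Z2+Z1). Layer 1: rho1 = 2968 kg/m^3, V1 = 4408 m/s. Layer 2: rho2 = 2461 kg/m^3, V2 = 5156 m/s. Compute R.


Z1 = 2968 * 4408 = 13082944
Z2 = 2461 * 5156 = 12688916
R = (12688916 - 13082944) / (12688916 + 13082944) = -394028 / 25771860 = -0.0153

-0.0153


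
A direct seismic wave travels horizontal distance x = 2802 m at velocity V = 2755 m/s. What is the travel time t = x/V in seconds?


t = x / V
= 2802 / 2755
= 1.0171 s

1.0171


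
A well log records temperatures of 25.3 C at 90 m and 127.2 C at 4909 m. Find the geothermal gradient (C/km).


dT = 127.2 - 25.3 = 101.9 C
dz = 4909 - 90 = 4819 m
gradient = dT/dz * 1000 = 101.9/4819 * 1000 = 21.1455 C/km

21.1455


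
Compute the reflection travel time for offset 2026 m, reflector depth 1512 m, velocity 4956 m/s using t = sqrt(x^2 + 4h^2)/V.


x^2 + 4h^2 = 2026^2 + 4*1512^2 = 4104676 + 9144576 = 13249252
sqrt(13249252) = 3639.9522
t = 3639.9522 / 4956 = 0.7345 s

0.7345


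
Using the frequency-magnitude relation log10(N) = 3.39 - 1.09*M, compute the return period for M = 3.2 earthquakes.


log10(N) = 3.39 - 1.09*3.2 = -0.098
N = 10^-0.098 = 0.797995
T = 1/N = 1/0.797995 = 1.2531 years

1.2531


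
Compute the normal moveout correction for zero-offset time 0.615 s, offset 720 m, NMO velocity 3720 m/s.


x/Vnmo = 720/3720 = 0.193548
(x/Vnmo)^2 = 0.037461
t0^2 = 0.378225
sqrt(0.378225 + 0.037461) = 0.644737
dt = 0.644737 - 0.615 = 0.029737

0.029737


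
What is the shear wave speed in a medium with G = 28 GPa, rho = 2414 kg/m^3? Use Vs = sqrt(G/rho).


Convert G to Pa: G = 28e9 Pa
Compute G/rho = 28e9 / 2414 = 11599005.7995
Vs = sqrt(11599005.7995) = 3405.73 m/s

3405.73


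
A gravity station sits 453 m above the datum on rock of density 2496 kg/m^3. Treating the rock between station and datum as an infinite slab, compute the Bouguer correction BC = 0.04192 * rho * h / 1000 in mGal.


BC = 0.04192 * rho * h / 1000
= 0.04192 * 2496 * 453 / 1000
= 47.3984 mGal

47.3984


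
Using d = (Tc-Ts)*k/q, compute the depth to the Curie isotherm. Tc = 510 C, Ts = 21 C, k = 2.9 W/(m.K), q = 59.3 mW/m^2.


T_Curie - T_surf = 510 - 21 = 489 C
Convert q to W/m^2: 59.3 mW/m^2 = 0.0593 W/m^2
d = 489 * 2.9 / 0.0593 = 23914.0 m

23914.0


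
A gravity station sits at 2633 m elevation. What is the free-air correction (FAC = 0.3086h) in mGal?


FAC = 0.3086 * h
= 0.3086 * 2633
= 812.5438 mGal

812.5438


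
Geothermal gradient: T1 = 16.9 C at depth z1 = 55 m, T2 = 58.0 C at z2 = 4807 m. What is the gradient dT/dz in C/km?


dT = 58.0 - 16.9 = 41.1 C
dz = 4807 - 55 = 4752 m
gradient = dT/dz * 1000 = 41.1/4752 * 1000 = 8.649 C/km

8.649


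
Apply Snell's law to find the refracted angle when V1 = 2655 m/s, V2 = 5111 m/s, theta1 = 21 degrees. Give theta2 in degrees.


sin(theta1) = sin(21 deg) = 0.358368
sin(theta2) = V2/V1 * sin(theta1) = 5111/2655 * 0.358368 = 0.689875
theta2 = arcsin(0.689875) = 43.6202 degrees

43.6202


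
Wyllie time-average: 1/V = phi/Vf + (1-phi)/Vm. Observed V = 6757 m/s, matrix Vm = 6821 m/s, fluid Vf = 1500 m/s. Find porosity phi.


1/V - 1/Vm = 1/6757 - 1/6821 = 1.39e-06
1/Vf - 1/Vm = 1/1500 - 1/6821 = 0.00052006
phi = 1.39e-06 / 0.00052006 = 0.0027

0.0027


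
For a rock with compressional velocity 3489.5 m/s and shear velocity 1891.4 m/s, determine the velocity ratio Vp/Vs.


Vp/Vs = 3489.5 / 1891.4
= 1.8449

1.8449


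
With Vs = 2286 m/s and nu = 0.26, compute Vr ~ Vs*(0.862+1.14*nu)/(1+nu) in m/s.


Numerator factor = 0.862 + 1.14*0.26 = 1.1584
Denominator = 1 + 0.26 = 1.26
Vr = 2286 * 1.1584 / 1.26 = 2101.67 m/s

2101.67


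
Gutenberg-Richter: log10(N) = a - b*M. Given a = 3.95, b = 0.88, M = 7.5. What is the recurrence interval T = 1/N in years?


log10(N) = 3.95 - 0.88*7.5 = -2.65
N = 10^-2.65 = 0.002239
T = 1/N = 1/0.002239 = 446.6836 years

446.6836


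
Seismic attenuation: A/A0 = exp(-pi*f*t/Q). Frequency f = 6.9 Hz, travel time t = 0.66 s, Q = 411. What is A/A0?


pi*f*t/Q = pi*6.9*0.66/411 = 0.03481
A/A0 = exp(-0.03481) = 0.965789

0.965789


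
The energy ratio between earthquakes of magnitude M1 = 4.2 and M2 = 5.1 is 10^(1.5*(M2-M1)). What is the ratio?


M2 - M1 = 5.1 - 4.2 = 0.9
1.5 * 0.9 = 1.35
ratio = 10^1.35 = 22.39

22.39


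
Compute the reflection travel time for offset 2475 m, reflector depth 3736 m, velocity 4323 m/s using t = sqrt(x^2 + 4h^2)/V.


x^2 + 4h^2 = 2475^2 + 4*3736^2 = 6125625 + 55830784 = 61956409
sqrt(61956409) = 7871.2394
t = 7871.2394 / 4323 = 1.8208 s

1.8208


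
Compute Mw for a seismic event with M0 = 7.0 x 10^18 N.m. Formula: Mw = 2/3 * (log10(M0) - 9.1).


log10(M0) = log10(7.0 x 10^18) = 18.8451
Mw = 2/3 * (18.8451 - 9.1)
= 2/3 * 9.7451
= 6.5

6.5


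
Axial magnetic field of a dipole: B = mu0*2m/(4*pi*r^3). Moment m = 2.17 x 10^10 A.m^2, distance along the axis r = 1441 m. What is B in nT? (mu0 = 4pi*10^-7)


m = 2.17 x 10^10 = 21700000000 A.m^2
2m = 43400000000 A.m^2
r^3 = 1441^3 = 2992209121
B = (4pi*10^-7) * 43400000000 / (4*pi * 2992209121) * 1e9
= 54538.048466 / 37601208770.15 * 1e9
= 1450.4334 nT

1450.4334


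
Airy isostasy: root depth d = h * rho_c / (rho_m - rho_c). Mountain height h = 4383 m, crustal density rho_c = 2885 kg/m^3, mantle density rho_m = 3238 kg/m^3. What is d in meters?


rho_m - rho_c = 3238 - 2885 = 353
d = 4383 * 2885 / 353
= 12644955 / 353
= 35821.4 m

35821.4


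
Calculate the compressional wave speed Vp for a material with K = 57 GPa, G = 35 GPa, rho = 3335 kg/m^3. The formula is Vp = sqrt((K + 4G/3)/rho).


First compute the effective modulus:
K + 4G/3 = 57e9 + 4*35e9/3 = 103666666666.67 Pa
Then divide by density:
103666666666.67 / 3335 = 31084457.7711 Pa/(kg/m^3)
Take the square root:
Vp = sqrt(31084457.7711) = 5575.34 m/s

5575.34


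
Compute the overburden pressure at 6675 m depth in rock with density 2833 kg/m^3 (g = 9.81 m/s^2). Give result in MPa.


P = rho * g * z / 1e6
= 2833 * 9.81 * 6675 / 1e6
= 185509797.75 / 1e6
= 185.5098 MPa

185.5098


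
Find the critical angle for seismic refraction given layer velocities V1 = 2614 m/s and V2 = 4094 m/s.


V1/V2 = 2614/4094 = 0.638495
theta_c = arcsin(0.638495) = 39.6797 degrees

39.6797


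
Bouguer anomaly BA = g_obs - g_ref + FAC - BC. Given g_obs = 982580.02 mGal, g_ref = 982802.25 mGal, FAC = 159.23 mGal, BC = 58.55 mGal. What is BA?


BA = g_obs - g_ref + FAC - BC
= 982580.02 - 982802.25 + 159.23 - 58.55
= -121.55 mGal

-121.55


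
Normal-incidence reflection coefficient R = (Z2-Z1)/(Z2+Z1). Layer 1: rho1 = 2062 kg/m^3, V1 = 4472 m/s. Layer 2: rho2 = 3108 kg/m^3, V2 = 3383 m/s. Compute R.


Z1 = 2062 * 4472 = 9221264
Z2 = 3108 * 3383 = 10514364
R = (10514364 - 9221264) / (10514364 + 9221264) = 1293100 / 19735628 = 0.0655

0.0655


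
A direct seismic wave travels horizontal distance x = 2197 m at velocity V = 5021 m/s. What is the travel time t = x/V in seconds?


t = x / V
= 2197 / 5021
= 0.4376 s

0.4376


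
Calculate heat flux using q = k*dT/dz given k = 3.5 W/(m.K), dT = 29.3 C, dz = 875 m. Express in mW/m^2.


q = k * dT / dz * 1000
= 3.5 * 29.3 / 875 * 1000
= 0.1172 * 1000
= 117.2 mW/m^2

117.2


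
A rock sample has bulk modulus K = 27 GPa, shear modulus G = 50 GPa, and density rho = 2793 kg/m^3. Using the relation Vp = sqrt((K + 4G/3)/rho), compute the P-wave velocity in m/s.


First compute the effective modulus:
K + 4G/3 = 27e9 + 4*50e9/3 = 93666666666.67 Pa
Then divide by density:
93666666666.67 / 2793 = 33536221.5061 Pa/(kg/m^3)
Take the square root:
Vp = sqrt(33536221.5061) = 5791.05 m/s

5791.05


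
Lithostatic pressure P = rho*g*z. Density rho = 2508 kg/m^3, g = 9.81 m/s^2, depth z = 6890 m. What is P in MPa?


P = rho * g * z / 1e6
= 2508 * 9.81 * 6890 / 1e6
= 169517977.2 / 1e6
= 169.518 MPa

169.518


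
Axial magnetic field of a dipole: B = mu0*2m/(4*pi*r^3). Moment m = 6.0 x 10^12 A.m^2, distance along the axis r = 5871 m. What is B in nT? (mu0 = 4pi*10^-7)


m = 6.0 x 10^12 = 6000000000000 A.m^2
2m = 12000000000000 A.m^2
r^3 = 5871^3 = 202365391311
B = (4pi*10^-7) * 12000000000000 / (4*pi * 202365391311) * 1e9
= 15079644.737231 / 2542998506733.85 * 1e9
= 5929.8677 nT

5929.8677


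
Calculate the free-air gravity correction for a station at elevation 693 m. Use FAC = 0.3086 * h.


FAC = 0.3086 * h
= 0.3086 * 693
= 213.8598 mGal

213.8598


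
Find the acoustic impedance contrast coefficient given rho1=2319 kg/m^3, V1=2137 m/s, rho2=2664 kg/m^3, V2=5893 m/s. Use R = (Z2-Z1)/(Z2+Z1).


Z1 = 2319 * 2137 = 4955703
Z2 = 2664 * 5893 = 15698952
R = (15698952 - 4955703) / (15698952 + 4955703) = 10743249 / 20654655 = 0.5201

0.5201


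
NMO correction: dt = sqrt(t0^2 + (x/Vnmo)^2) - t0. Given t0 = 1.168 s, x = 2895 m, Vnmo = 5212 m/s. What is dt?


x/Vnmo = 2895/5212 = 0.555449
(x/Vnmo)^2 = 0.308524
t0^2 = 1.364224
sqrt(1.364224 + 0.308524) = 1.293347
dt = 1.293347 - 1.168 = 0.125347

0.125347


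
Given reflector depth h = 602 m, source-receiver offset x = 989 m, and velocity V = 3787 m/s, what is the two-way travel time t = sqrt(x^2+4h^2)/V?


x^2 + 4h^2 = 989^2 + 4*602^2 = 978121 + 1449616 = 2427737
sqrt(2427737) = 1558.1197
t = 1558.1197 / 3787 = 0.4114 s

0.4114


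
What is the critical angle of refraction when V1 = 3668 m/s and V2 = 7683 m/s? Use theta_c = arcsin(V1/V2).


V1/V2 = 3668/7683 = 0.477418
theta_c = arcsin(0.477418) = 28.5169 degrees

28.5169


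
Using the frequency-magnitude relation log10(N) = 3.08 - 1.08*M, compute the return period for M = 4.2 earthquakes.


log10(N) = 3.08 - 1.08*4.2 = -1.456
N = 10^-1.456 = 0.034995
T = 1/N = 1/0.034995 = 28.5759 years

28.5759


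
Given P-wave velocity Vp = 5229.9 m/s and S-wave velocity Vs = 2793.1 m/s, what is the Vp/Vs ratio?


Vp/Vs = 5229.9 / 2793.1
= 1.8724

1.8724


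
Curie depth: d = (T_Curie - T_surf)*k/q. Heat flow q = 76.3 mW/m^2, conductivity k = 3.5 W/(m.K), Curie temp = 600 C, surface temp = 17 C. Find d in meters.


T_Curie - T_surf = 600 - 17 = 583 C
Convert q to W/m^2: 76.3 mW/m^2 = 0.0763 W/m^2
d = 583 * 3.5 / 0.0763 = 26743.12 m

26743.12


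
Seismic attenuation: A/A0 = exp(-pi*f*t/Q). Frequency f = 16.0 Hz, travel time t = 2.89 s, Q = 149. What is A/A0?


pi*f*t/Q = pi*16.0*2.89/149 = 0.974948
A/A0 = exp(-0.974948) = 0.377212

0.377212


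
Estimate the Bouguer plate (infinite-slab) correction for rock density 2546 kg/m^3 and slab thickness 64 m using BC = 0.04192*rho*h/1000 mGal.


BC = 0.04192 * rho * h / 1000
= 0.04192 * 2546 * 64 / 1000
= 6.8306 mGal

6.8306


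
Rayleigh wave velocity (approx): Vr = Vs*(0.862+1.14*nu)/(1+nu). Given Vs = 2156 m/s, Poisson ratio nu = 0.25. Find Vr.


Numerator factor = 0.862 + 1.14*0.25 = 1.147
Denominator = 1 + 0.25 = 1.25
Vr = 2156 * 1.147 / 1.25 = 1978.35 m/s

1978.35


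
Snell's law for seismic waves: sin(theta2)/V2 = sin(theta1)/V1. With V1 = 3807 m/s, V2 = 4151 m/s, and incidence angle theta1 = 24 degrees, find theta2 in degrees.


sin(theta1) = sin(24 deg) = 0.406737
sin(theta2) = V2/V1 * sin(theta1) = 4151/3807 * 0.406737 = 0.443489
theta2 = arcsin(0.443489) = 26.3267 degrees

26.3267


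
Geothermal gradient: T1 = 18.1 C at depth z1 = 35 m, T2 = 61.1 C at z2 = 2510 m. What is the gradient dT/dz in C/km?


dT = 61.1 - 18.1 = 43.0 C
dz = 2510 - 35 = 2475 m
gradient = dT/dz * 1000 = 43.0/2475 * 1000 = 17.3737 C/km

17.3737


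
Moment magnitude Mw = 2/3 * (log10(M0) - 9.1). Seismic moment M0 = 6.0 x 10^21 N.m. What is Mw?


log10(M0) = log10(6.0 x 10^21) = 21.7782
Mw = 2/3 * (21.7782 - 9.1)
= 2/3 * 12.6782
= 8.45

8.45


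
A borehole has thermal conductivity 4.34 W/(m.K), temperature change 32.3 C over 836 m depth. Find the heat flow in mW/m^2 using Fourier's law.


q = k * dT / dz * 1000
= 4.34 * 32.3 / 836 * 1000
= 0.167682 * 1000
= 167.6818 mW/m^2

167.6818


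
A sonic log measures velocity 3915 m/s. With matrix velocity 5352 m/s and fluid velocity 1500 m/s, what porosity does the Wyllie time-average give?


1/V - 1/Vm = 1/3915 - 1/5352 = 6.858e-05
1/Vf - 1/Vm = 1/1500 - 1/5352 = 0.00047982
phi = 6.858e-05 / 0.00047982 = 0.1429

0.1429


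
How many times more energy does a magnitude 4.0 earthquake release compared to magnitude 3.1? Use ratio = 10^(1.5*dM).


M2 - M1 = 4.0 - 3.1 = 0.9
1.5 * 0.9 = 1.35
ratio = 10^1.35 = 22.39

22.39


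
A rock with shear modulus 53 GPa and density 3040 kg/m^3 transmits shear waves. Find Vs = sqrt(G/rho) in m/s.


Convert G to Pa: G = 53e9 Pa
Compute G/rho = 53e9 / 3040 = 17434210.5263
Vs = sqrt(17434210.5263) = 4175.43 m/s

4175.43


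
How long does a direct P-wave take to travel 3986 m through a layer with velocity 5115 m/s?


t = x / V
= 3986 / 5115
= 0.7793 s

0.7793


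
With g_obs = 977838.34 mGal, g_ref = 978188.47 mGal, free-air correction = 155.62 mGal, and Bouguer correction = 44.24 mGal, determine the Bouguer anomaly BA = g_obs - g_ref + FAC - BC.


BA = g_obs - g_ref + FAC - BC
= 977838.34 - 978188.47 + 155.62 - 44.24
= -238.75 mGal

-238.75


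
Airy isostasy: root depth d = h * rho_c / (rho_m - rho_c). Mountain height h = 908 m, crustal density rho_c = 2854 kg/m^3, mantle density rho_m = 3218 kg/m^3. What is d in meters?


rho_m - rho_c = 3218 - 2854 = 364
d = 908 * 2854 / 364
= 2591432 / 364
= 7119.32 m

7119.32


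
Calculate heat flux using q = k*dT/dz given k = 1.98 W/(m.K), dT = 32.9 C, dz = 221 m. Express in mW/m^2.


q = k * dT / dz * 1000
= 1.98 * 32.9 / 221 * 1000
= 0.29476 * 1000
= 294.7602 mW/m^2

294.7602


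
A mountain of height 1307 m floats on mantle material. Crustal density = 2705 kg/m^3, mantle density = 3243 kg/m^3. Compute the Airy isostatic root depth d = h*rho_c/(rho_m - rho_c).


rho_m - rho_c = 3243 - 2705 = 538
d = 1307 * 2705 / 538
= 3535435 / 538
= 6571.44 m

6571.44


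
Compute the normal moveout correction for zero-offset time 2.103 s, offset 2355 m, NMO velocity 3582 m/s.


x/Vnmo = 2355/3582 = 0.657454
(x/Vnmo)^2 = 0.432246
t0^2 = 4.422609
sqrt(4.422609 + 0.432246) = 2.203373
dt = 2.203373 - 2.103 = 0.100373

0.100373


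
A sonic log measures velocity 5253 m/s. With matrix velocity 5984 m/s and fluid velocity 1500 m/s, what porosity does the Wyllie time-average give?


1/V - 1/Vm = 1/5253 - 1/5984 = 2.326e-05
1/Vf - 1/Vm = 1/1500 - 1/5984 = 0.00049955
phi = 2.326e-05 / 0.00049955 = 0.0466

0.0466


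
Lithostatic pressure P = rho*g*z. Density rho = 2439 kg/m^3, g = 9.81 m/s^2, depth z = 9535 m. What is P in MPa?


P = rho * g * z / 1e6
= 2439 * 9.81 * 9535 / 1e6
= 228140035.65 / 1e6
= 228.14 MPa

228.14


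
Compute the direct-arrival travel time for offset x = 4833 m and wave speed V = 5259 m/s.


t = x / V
= 4833 / 5259
= 0.919 s

0.919


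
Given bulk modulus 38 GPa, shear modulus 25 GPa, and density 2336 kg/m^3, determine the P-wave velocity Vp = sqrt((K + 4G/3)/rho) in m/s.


First compute the effective modulus:
K + 4G/3 = 38e9 + 4*25e9/3 = 71333333333.33 Pa
Then divide by density:
71333333333.33 / 2336 = 30536529.6804 Pa/(kg/m^3)
Take the square root:
Vp = sqrt(30536529.6804) = 5525.99 m/s

5525.99


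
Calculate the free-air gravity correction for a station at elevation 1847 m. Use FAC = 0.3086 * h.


FAC = 0.3086 * h
= 0.3086 * 1847
= 569.9842 mGal

569.9842


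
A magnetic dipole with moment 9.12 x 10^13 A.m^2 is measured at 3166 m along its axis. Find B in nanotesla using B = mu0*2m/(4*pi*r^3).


m = 9.12 x 10^13 = 91200000000000 A.m^2
2m = 182400000000000 A.m^2
r^3 = 3166^3 = 31734578296
B = (4pi*10^-7) * 182400000000000 / (4*pi * 31734578296) * 1e9
= 229210600.005911 / 398788472157.93 * 1e9
= 574767.3667 nT

574767.3667


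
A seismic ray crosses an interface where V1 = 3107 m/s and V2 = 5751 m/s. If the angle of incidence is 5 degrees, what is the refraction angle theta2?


sin(theta1) = sin(5 deg) = 0.087156
sin(theta2) = V2/V1 * sin(theta1) = 5751/3107 * 0.087156 = 0.161324
theta2 = arcsin(0.161324) = 9.2837 degrees

9.2837


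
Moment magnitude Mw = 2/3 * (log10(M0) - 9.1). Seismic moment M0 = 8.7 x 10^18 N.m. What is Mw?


log10(M0) = log10(8.7 x 10^18) = 18.9395
Mw = 2/3 * (18.9395 - 9.1)
= 2/3 * 9.8395
= 6.56

6.56


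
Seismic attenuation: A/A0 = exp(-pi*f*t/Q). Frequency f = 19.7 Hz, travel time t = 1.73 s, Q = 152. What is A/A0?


pi*f*t/Q = pi*19.7*1.73/152 = 0.704399
A/A0 = exp(-0.704399) = 0.494406

0.494406


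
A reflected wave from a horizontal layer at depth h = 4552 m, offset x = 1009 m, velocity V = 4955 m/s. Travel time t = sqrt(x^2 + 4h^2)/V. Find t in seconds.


x^2 + 4h^2 = 1009^2 + 4*4552^2 = 1018081 + 82882816 = 83900897
sqrt(83900897) = 9159.7433
t = 9159.7433 / 4955 = 1.8486 s

1.8486


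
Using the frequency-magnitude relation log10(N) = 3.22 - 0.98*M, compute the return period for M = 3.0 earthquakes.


log10(N) = 3.22 - 0.98*3.0 = 0.28
N = 10^0.28 = 1.905461
T = 1/N = 1/1.905461 = 0.5248 years

0.5248


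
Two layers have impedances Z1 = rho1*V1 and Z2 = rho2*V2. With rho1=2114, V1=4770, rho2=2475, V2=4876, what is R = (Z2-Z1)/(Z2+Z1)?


Z1 = 2114 * 4770 = 10083780
Z2 = 2475 * 4876 = 12068100
R = (12068100 - 10083780) / (12068100 + 10083780) = 1984320 / 22151880 = 0.0896

0.0896


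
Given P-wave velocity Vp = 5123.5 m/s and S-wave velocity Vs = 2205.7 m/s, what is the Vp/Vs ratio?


Vp/Vs = 5123.5 / 2205.7
= 2.3228

2.3228


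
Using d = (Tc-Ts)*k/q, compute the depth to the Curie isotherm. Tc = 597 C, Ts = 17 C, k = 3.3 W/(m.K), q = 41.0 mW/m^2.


T_Curie - T_surf = 597 - 17 = 580 C
Convert q to W/m^2: 41.0 mW/m^2 = 0.041 W/m^2
d = 580 * 3.3 / 0.041 = 46682.93 m

46682.93


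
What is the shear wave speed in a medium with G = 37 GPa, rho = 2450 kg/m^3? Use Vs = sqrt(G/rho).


Convert G to Pa: G = 37e9 Pa
Compute G/rho = 37e9 / 2450 = 15102040.8163
Vs = sqrt(15102040.8163) = 3886.13 m/s

3886.13


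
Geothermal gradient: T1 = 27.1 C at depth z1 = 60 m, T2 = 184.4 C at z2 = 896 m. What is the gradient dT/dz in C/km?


dT = 184.4 - 27.1 = 157.3 C
dz = 896 - 60 = 836 m
gradient = dT/dz * 1000 = 157.3/836 * 1000 = 188.1579 C/km

188.1579


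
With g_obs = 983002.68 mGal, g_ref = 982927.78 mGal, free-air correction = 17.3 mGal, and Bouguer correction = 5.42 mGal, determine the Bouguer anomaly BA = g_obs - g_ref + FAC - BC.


BA = g_obs - g_ref + FAC - BC
= 983002.68 - 982927.78 + 17.3 - 5.42
= 86.78 mGal

86.78


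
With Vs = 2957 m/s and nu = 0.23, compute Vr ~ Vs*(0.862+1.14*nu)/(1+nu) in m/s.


Numerator factor = 0.862 + 1.14*0.23 = 1.1242
Denominator = 1 + 0.23 = 1.23
Vr = 2957 * 1.1242 / 1.23 = 2702.65 m/s

2702.65


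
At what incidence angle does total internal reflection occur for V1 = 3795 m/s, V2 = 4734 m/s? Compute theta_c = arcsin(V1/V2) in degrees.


V1/V2 = 3795/4734 = 0.801648
theta_c = arcsin(0.801648) = 53.2877 degrees

53.2877


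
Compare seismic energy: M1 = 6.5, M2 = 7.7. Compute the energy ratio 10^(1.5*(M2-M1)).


M2 - M1 = 7.7 - 6.5 = 1.2
1.5 * 1.2 = 1.8
ratio = 10^1.8 = 63.1

63.1


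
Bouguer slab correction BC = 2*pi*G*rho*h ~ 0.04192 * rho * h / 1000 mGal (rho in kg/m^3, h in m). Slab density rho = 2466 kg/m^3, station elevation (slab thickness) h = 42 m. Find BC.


BC = 0.04192 * rho * h / 1000
= 0.04192 * 2466 * 42 / 1000
= 4.3417 mGal

4.3417


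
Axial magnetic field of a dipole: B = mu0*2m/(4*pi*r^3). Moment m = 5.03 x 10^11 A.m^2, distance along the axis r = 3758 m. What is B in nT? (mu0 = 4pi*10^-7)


m = 5.03 x 10^11 = 503000000000 A.m^2
2m = 1006000000000 A.m^2
r^3 = 3758^3 = 53072595512
B = (4pi*10^-7) * 1006000000000 / (4*pi * 53072595512) * 1e9
= 1264176.883805 / 666929904669.77 * 1e9
= 1895.5169 nT

1895.5169


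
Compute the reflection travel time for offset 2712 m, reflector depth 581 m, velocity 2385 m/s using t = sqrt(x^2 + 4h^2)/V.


x^2 + 4h^2 = 2712^2 + 4*581^2 = 7354944 + 1350244 = 8705188
sqrt(8705188) = 2950.4556
t = 2950.4556 / 2385 = 1.2371 s

1.2371


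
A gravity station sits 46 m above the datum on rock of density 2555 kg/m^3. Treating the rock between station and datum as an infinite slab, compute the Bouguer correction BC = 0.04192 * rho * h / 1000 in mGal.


BC = 0.04192 * rho * h / 1000
= 0.04192 * 2555 * 46 / 1000
= 4.9269 mGal

4.9269


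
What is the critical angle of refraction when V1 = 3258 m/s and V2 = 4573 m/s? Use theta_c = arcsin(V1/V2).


V1/V2 = 3258/4573 = 0.712443
theta_c = arcsin(0.712443) = 45.434 degrees

45.434


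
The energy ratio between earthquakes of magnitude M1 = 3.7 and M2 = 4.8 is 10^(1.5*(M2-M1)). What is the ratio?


M2 - M1 = 4.8 - 3.7 = 1.1
1.5 * 1.1 = 1.65
ratio = 10^1.65 = 44.67

44.67


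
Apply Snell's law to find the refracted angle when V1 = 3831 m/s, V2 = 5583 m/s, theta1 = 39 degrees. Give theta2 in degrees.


sin(theta1) = sin(39 deg) = 0.62932
sin(theta2) = V2/V1 * sin(theta1) = 5583/3831 * 0.62932 = 0.917122
theta2 = arcsin(0.917122) = 66.509 degrees

66.509


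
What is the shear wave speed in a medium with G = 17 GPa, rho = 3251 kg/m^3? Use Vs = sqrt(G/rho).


Convert G to Pa: G = 17e9 Pa
Compute G/rho = 17e9 / 3251 = 5229160.2584
Vs = sqrt(5229160.2584) = 2286.74 m/s

2286.74


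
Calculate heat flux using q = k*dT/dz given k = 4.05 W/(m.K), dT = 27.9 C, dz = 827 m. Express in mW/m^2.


q = k * dT / dz * 1000
= 4.05 * 27.9 / 827 * 1000
= 0.136632 * 1000
= 136.6324 mW/m^2

136.6324


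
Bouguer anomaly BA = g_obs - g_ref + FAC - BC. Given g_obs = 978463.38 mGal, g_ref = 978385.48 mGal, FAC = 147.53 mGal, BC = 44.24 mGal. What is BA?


BA = g_obs - g_ref + FAC - BC
= 978463.38 - 978385.48 + 147.53 - 44.24
= 181.19 mGal

181.19


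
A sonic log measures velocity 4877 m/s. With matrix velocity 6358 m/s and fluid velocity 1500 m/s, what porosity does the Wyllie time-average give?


1/V - 1/Vm = 1/4877 - 1/6358 = 4.776e-05
1/Vf - 1/Vm = 1/1500 - 1/6358 = 0.00050938
phi = 4.776e-05 / 0.00050938 = 0.0938

0.0938


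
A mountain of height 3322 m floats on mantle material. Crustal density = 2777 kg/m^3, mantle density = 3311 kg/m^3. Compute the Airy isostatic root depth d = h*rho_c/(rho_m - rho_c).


rho_m - rho_c = 3311 - 2777 = 534
d = 3322 * 2777 / 534
= 9225194 / 534
= 17275.64 m

17275.64


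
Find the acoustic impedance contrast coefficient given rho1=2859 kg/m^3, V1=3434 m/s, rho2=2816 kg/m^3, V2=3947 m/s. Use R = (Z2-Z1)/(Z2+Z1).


Z1 = 2859 * 3434 = 9817806
Z2 = 2816 * 3947 = 11114752
R = (11114752 - 9817806) / (11114752 + 9817806) = 1296946 / 20932558 = 0.062

0.062


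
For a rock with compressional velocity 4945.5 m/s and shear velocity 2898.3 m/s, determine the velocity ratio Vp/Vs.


Vp/Vs = 4945.5 / 2898.3
= 1.7063

1.7063


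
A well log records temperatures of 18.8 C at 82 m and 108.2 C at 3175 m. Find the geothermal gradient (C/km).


dT = 108.2 - 18.8 = 89.4 C
dz = 3175 - 82 = 3093 m
gradient = dT/dz * 1000 = 89.4/3093 * 1000 = 28.904 C/km

28.904


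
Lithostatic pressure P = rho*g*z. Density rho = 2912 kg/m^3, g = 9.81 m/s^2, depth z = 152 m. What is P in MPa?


P = rho * g * z / 1e6
= 2912 * 9.81 * 152 / 1e6
= 4342141.44 / 1e6
= 4.3421 MPa

4.3421


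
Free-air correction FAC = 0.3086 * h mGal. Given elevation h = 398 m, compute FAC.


FAC = 0.3086 * h
= 0.3086 * 398
= 122.8228 mGal

122.8228


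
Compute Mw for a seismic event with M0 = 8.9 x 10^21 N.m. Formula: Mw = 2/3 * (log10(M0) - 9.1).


log10(M0) = log10(8.9 x 10^21) = 21.9494
Mw = 2/3 * (21.9494 - 9.1)
= 2/3 * 12.8494
= 8.57

8.57


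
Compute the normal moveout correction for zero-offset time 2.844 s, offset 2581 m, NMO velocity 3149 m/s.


x/Vnmo = 2581/3149 = 0.819625
(x/Vnmo)^2 = 0.671786
t0^2 = 8.088336
sqrt(8.088336 + 0.671786) = 2.95975
dt = 2.95975 - 2.844 = 0.11575

0.11575


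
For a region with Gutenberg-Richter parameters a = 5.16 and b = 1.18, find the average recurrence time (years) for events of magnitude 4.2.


log10(N) = 5.16 - 1.18*4.2 = 0.204
N = 10^0.204 = 1.599558
T = 1/N = 1/1.599558 = 0.6252 years

0.6252


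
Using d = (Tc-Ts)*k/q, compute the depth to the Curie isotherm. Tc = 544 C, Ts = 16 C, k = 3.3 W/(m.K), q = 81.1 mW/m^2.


T_Curie - T_surf = 544 - 16 = 528 C
Convert q to W/m^2: 81.1 mW/m^2 = 0.0811 W/m^2
d = 528 * 3.3 / 0.0811 = 21484.59 m

21484.59


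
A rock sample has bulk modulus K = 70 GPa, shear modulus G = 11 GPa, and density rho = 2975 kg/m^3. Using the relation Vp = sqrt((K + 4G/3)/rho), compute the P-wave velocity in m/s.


First compute the effective modulus:
K + 4G/3 = 70e9 + 4*11e9/3 = 84666666666.67 Pa
Then divide by density:
84666666666.67 / 2975 = 28459383.7535 Pa/(kg/m^3)
Take the square root:
Vp = sqrt(28459383.7535) = 5334.73 m/s

5334.73


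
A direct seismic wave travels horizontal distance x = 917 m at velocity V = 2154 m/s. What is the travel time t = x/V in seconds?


t = x / V
= 917 / 2154
= 0.4257 s

0.4257


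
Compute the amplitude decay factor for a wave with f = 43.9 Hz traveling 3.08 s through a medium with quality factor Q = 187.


pi*f*t/Q = pi*43.9*3.08/187 = 2.271556
A/A0 = exp(-2.271556) = 0.103152

0.103152


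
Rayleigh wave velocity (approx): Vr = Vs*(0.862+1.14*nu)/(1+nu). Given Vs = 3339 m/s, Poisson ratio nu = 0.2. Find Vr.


Numerator factor = 0.862 + 1.14*0.2 = 1.09
Denominator = 1 + 0.2 = 1.2
Vr = 3339 * 1.09 / 1.2 = 3032.92 m/s

3032.92


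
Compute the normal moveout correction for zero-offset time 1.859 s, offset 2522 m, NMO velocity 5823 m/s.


x/Vnmo = 2522/5823 = 0.43311
(x/Vnmo)^2 = 0.187584
t0^2 = 3.455881
sqrt(3.455881 + 0.187584) = 1.908786
dt = 1.908786 - 1.859 = 0.049786

0.049786


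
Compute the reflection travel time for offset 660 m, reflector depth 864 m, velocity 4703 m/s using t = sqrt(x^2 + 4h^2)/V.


x^2 + 4h^2 = 660^2 + 4*864^2 = 435600 + 2985984 = 3421584
sqrt(3421584) = 1849.7524
t = 1849.7524 / 4703 = 0.3933 s

0.3933


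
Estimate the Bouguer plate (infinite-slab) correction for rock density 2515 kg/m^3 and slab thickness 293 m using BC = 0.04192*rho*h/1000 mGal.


BC = 0.04192 * rho * h / 1000
= 0.04192 * 2515 * 293 / 1000
= 30.8906 mGal

30.8906


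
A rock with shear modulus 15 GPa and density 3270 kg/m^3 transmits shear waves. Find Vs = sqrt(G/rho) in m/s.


Convert G to Pa: G = 15e9 Pa
Compute G/rho = 15e9 / 3270 = 4587155.9633
Vs = sqrt(4587155.9633) = 2141.76 m/s

2141.76


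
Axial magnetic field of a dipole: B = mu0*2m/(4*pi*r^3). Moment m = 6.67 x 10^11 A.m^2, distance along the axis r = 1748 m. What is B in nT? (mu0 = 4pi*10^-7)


m = 6.67 x 10^11 = 667000000000 A.m^2
2m = 1334000000000 A.m^2
r^3 = 1748^3 = 5341020992
B = (4pi*10^-7) * 1334000000000 / (4*pi * 5341020992) * 1e9
= 1676353.839956 / 67117249244.54 * 1e9
= 24976.498 nT

24976.498


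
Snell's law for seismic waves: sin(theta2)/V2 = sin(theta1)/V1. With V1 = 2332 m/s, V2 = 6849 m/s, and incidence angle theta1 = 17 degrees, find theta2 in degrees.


sin(theta1) = sin(17 deg) = 0.292372
sin(theta2) = V2/V1 * sin(theta1) = 6849/2332 * 0.292372 = 0.858685
theta2 = arcsin(0.858685) = 59.1693 degrees

59.1693


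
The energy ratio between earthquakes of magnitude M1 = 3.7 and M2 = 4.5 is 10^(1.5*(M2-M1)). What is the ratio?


M2 - M1 = 4.5 - 3.7 = 0.8
1.5 * 0.8 = 1.2
ratio = 10^1.2 = 15.85

15.85


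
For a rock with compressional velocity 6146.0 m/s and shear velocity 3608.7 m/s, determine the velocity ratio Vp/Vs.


Vp/Vs = 6146.0 / 3608.7
= 1.7031

1.7031


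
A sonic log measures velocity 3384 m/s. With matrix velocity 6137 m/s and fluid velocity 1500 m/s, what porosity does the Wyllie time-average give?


1/V - 1/Vm = 1/3384 - 1/6137 = 0.00013256
1/Vf - 1/Vm = 1/1500 - 1/6137 = 0.00050372
phi = 0.00013256 / 0.00050372 = 0.2632

0.2632


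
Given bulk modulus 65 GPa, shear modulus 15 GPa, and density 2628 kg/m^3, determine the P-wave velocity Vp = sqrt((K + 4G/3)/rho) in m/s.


First compute the effective modulus:
K + 4G/3 = 65e9 + 4*15e9/3 = 85000000000.0 Pa
Then divide by density:
85000000000.0 / 2628 = 32343987.8234 Pa/(kg/m^3)
Take the square root:
Vp = sqrt(32343987.8234) = 5687.18 m/s

5687.18


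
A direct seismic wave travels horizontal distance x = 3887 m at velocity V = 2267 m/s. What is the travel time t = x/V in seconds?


t = x / V
= 3887 / 2267
= 1.7146 s

1.7146


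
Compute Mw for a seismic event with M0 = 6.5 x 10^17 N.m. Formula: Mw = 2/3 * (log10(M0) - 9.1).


log10(M0) = log10(6.5 x 10^17) = 17.8129
Mw = 2/3 * (17.8129 - 9.1)
= 2/3 * 8.7129
= 5.81

5.81


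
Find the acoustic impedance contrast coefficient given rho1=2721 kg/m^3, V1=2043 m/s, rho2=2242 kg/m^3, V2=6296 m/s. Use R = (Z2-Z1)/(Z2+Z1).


Z1 = 2721 * 2043 = 5559003
Z2 = 2242 * 6296 = 14115632
R = (14115632 - 5559003) / (14115632 + 5559003) = 8556629 / 19674635 = 0.4349

0.4349


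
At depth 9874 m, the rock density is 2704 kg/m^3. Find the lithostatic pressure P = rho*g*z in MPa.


P = rho * g * z / 1e6
= 2704 * 9.81 * 9874 / 1e6
= 261920093.76 / 1e6
= 261.9201 MPa

261.9201


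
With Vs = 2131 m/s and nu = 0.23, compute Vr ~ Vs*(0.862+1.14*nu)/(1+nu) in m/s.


Numerator factor = 0.862 + 1.14*0.23 = 1.1242
Denominator = 1 + 0.23 = 1.23
Vr = 2131 * 1.1242 / 1.23 = 1947.7 m/s

1947.7


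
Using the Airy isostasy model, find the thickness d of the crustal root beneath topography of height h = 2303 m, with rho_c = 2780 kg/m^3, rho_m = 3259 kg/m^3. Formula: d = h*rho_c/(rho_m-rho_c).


rho_m - rho_c = 3259 - 2780 = 479
d = 2303 * 2780 / 479
= 6402340 / 479
= 13366.05 m

13366.05


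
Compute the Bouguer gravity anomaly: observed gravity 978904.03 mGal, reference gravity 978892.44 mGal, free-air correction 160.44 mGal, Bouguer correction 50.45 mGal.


BA = g_obs - g_ref + FAC - BC
= 978904.03 - 978892.44 + 160.44 - 50.45
= 121.58 mGal

121.58


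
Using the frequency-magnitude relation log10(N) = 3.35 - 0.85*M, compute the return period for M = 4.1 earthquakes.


log10(N) = 3.35 - 0.85*4.1 = -0.135
N = 10^-0.135 = 0.732825
T = 1/N = 1/0.732825 = 1.3646 years

1.3646


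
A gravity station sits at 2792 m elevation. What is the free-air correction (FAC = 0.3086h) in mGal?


FAC = 0.3086 * h
= 0.3086 * 2792
= 861.6112 mGal

861.6112


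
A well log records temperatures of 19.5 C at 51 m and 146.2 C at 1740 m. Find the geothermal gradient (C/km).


dT = 146.2 - 19.5 = 126.7 C
dz = 1740 - 51 = 1689 m
gradient = dT/dz * 1000 = 126.7/1689 * 1000 = 75.0148 C/km

75.0148


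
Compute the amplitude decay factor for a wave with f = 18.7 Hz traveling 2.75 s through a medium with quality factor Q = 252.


pi*f*t/Q = pi*18.7*2.75/252 = 0.641097
A/A0 = exp(-0.641097) = 0.526714

0.526714


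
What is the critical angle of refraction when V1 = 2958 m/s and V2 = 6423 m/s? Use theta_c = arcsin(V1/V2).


V1/V2 = 2958/6423 = 0.460532
theta_c = arcsin(0.460532) = 27.4215 degrees

27.4215


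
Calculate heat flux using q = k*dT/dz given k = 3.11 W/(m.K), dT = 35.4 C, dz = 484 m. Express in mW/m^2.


q = k * dT / dz * 1000
= 3.11 * 35.4 / 484 * 1000
= 0.227467 * 1000
= 227.4669 mW/m^2

227.4669


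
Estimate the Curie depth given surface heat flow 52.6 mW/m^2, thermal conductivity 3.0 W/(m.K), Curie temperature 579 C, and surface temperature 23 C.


T_Curie - T_surf = 579 - 23 = 556 C
Convert q to W/m^2: 52.6 mW/m^2 = 0.0526 W/m^2
d = 556 * 3.0 / 0.0526 = 31711.03 m

31711.03


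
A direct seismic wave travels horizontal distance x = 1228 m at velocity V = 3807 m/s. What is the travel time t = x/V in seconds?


t = x / V
= 1228 / 3807
= 0.3226 s

0.3226


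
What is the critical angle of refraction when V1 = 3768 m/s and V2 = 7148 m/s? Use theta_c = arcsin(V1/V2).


V1/V2 = 3768/7148 = 0.52714
theta_c = arcsin(0.52714) = 31.8124 degrees

31.8124


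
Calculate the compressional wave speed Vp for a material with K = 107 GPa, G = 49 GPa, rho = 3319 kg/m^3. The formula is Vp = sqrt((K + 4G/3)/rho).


First compute the effective modulus:
K + 4G/3 = 107e9 + 4*49e9/3 = 172333333333.33 Pa
Then divide by density:
172333333333.33 / 3319 = 51923270.0613 Pa/(kg/m^3)
Take the square root:
Vp = sqrt(51923270.0613) = 7205.78 m/s

7205.78


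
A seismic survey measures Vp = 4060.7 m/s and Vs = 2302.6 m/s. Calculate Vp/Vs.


Vp/Vs = 4060.7 / 2302.6
= 1.7635

1.7635


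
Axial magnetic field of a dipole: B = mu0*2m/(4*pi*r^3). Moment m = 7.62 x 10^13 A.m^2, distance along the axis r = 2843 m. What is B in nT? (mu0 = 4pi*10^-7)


m = 7.62 x 10^13 = 76200000000000 A.m^2
2m = 152400000000000 A.m^2
r^3 = 2843^3 = 22978971107
B = (4pi*10^-7) * 152400000000000 / (4*pi * 22978971107) * 1e9
= 191511488.162834 / 288762267267.21 * 1e9
= 663215.073 nT

663215.073


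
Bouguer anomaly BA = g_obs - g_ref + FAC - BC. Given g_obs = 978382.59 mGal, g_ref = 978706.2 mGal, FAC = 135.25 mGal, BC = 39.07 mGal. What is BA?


BA = g_obs - g_ref + FAC - BC
= 978382.59 - 978706.2 + 135.25 - 39.07
= -227.43 mGal

-227.43


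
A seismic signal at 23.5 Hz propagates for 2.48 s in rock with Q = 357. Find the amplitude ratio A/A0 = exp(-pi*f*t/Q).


pi*f*t/Q = pi*23.5*2.48/357 = 0.512863
A/A0 = exp(-0.512863) = 0.598779

0.598779


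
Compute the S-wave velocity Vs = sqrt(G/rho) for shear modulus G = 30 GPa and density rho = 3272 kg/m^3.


Convert G to Pa: G = 30e9 Pa
Compute G/rho = 30e9 / 3272 = 9168704.1565
Vs = sqrt(9168704.1565) = 3027.99 m/s

3027.99


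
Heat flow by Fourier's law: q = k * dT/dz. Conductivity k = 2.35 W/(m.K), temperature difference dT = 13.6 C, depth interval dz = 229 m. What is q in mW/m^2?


q = k * dT / dz * 1000
= 2.35 * 13.6 / 229 * 1000
= 0.139563 * 1000
= 139.5633 mW/m^2

139.5633


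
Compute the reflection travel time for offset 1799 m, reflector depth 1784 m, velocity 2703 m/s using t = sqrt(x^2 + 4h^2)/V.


x^2 + 4h^2 = 1799^2 + 4*1784^2 = 3236401 + 12730624 = 15967025
sqrt(15967025) = 3995.876
t = 3995.876 / 2703 = 1.4783 s

1.4783


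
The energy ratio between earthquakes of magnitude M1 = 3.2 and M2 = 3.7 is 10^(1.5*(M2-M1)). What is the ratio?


M2 - M1 = 3.7 - 3.2 = 0.5
1.5 * 0.5 = 0.75
ratio = 10^0.75 = 5.62

5.62
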